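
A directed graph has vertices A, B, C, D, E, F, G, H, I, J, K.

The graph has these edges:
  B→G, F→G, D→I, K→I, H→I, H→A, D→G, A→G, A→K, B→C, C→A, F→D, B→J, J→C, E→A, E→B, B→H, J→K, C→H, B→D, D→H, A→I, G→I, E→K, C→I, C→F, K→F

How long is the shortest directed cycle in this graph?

5

For each vertex v, BFS finds the shortest path from v back to v.
The shortest such closed walk is K → F → D → H → A → K, length 5.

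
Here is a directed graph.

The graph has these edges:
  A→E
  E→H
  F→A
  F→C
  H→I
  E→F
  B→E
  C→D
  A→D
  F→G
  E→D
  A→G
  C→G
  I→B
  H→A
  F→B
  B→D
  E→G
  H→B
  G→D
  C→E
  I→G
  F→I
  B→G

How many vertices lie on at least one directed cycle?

7

A vertex is on a directed cycle iff it belongs to a strongly connected component of size ≥ 2 (or has a self-loop).
The vertices on cycles are {A, B, C, E, F, H, I} — 7 in total.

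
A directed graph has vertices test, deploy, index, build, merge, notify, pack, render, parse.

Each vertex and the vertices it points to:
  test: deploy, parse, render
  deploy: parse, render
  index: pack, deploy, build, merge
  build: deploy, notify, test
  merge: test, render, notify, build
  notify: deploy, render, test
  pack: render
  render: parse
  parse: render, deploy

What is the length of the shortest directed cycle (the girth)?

2

For each vertex v, BFS finds the shortest path from v back to v.
The shortest such closed walk is deploy → parse → deploy, length 2.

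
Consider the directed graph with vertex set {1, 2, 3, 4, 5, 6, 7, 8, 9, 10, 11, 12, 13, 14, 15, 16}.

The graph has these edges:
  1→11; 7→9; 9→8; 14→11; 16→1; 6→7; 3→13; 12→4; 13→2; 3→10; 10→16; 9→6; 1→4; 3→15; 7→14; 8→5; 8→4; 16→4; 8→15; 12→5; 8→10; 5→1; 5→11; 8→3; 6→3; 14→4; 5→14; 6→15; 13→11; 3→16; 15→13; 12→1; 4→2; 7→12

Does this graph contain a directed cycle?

DFS with white/gray/black marking, starting from 9:
9 gray
  8 gray
    3 gray
      15 gray
        13 gray
          11 gray
          11 black
          2 gray
          2 black
        13 black
      15 black
      16 gray
        4 gray
          4→2: 2 black — skip
        4 black
        1 gray
          1→11: 11 black — skip
          1→4: 4 black — skip
        1 black
      16 black
      3→13: 13 black — skip
      10 gray
        10→16: 16 black — skip
      10 black
    3 black
    5 gray
      5→11: 11 black — skip
      14 gray
        14→4: 4 black — skip
        14→11: 11 black — skip
      14 black
      5→1: 1 black — skip
    5 black
    8→4: 4 black — skip
    8→10: 10 black — skip
    8→15: 15 black — skip
  8 black
  6 gray
    6→15: 15 black — skip
    7 gray
      7→9: 9 is gray → back edge
Back edge found, so a cycle exists: 9 → 6 → 7 → 9.

Yes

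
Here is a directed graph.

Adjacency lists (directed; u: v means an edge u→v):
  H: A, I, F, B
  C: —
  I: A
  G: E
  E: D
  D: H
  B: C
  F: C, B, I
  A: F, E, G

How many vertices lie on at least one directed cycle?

7

A vertex is on a directed cycle iff it belongs to a strongly connected component of size ≥ 2 (or has a self-loop).
The vertices on cycles are {A, D, E, F, G, H, I} — 7 in total.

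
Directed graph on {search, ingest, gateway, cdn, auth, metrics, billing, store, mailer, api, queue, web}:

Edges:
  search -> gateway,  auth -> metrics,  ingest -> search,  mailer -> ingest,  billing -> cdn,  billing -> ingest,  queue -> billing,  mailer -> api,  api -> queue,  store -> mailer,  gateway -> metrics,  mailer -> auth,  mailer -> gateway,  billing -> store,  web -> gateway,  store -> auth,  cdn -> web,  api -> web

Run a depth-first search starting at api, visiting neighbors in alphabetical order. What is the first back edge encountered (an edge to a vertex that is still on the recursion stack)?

mailer→api

DFS from api (visiting neighbors in alphabetical order); mark gray on enter, black on exit:
api gray
  queue gray
    billing gray
      cdn gray
        web gray
          gateway gray
            metrics gray
            metrics black
          gateway black
        web black
      cdn black
      ingest gray
        search gray
          search→gateway: gateway black — skip
        search black
      ingest black
      store gray
        auth gray
          auth→metrics: metrics black — skip
        auth black
        mailer gray
          mailer→api: api is gray → back edge
First back edge: mailer → api.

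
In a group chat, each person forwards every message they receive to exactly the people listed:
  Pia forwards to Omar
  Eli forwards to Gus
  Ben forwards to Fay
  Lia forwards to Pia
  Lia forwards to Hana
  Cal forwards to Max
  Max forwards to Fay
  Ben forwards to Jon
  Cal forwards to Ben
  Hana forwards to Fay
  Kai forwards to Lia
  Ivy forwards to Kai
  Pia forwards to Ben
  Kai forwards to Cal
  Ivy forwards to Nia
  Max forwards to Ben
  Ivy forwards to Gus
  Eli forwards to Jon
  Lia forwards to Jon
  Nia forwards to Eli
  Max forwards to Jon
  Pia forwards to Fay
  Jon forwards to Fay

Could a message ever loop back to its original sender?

No

DFS with white/gray/black marking, starting from Fay:
Fay gray
Fay black
Cal gray
  Ben gray
    Jon gray
      Jon→Fay: Fay black — skip
    Jon black
    Ben→Fay: Fay black — skip
  Ben black
  Max gray
    Max→Ben: Ben black — skip
    Max→Fay: Fay black — skip
    Max→Jon: Jon black — skip
  Max black
Cal black
Kai gray
  Lia gray
    Lia→Jon: Jon black — skip
    Pia gray
      Pia→Fay: Fay black — skip
      Omar gray
      Omar black
      Pia→Ben: Ben black — skip
    Pia black
    Hana gray
      Hana→Fay: Fay black — skip
    Hana black
  Lia black
  Kai→Cal: Cal black — skip
Kai black
Gus gray
Gus black
Ivy gray
  Nia gray
    Eli gray
      Eli→Gus: Gus black — skip
      Eli→Jon: Jon black — skip
    Eli black
  Nia black
  Ivy→Gus: Gus black — skip
  Ivy→Kai: Kai black — skip
Ivy black
Every edge goes to a white or black vertex — no back edge, so the graph is acyclic.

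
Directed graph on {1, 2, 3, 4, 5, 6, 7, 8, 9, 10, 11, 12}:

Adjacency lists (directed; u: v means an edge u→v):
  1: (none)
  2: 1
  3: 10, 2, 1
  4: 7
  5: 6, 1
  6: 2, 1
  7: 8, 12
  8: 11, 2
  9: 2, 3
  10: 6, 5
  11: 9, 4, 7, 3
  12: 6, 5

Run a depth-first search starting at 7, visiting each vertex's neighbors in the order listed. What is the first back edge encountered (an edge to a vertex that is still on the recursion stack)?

4->7

DFS from 7 (visiting each vertex's neighbors in the order listed); mark gray on enter, black on exit:
7 gray
  8 gray
    11 gray
      9 gray
        2 gray
          1 gray
          1 black
        2 black
        3 gray
          10 gray
            6 gray
              6→2: 2 black — skip
              6→1: 1 black — skip
            6 black
            5 gray
              5→6: 6 black — skip
              5→1: 1 black — skip
            5 black
          10 black
          3→2: 2 black — skip
          3→1: 1 black — skip
        3 black
      9 black
      4 gray
        4→7: 7 is gray → back edge
First back edge: 4 → 7.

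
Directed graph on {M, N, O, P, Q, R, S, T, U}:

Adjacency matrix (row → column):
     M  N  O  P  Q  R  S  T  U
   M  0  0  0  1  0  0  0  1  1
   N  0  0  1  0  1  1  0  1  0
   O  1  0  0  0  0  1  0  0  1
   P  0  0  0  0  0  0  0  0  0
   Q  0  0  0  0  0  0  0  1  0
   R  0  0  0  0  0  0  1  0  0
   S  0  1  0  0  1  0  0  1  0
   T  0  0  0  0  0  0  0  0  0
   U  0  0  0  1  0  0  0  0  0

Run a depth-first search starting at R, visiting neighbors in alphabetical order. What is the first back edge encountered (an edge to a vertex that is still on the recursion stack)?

DFS from R (visiting neighbors in alphabetical order); mark gray on enter, black on exit:
R gray
  S gray
    N gray
      O gray
        M gray
          P gray
          P black
          T gray
          T black
          U gray
            U→P: P black — skip
          U black
        M black
        O→R: R is gray → back edge
First back edge: O → R.

O→R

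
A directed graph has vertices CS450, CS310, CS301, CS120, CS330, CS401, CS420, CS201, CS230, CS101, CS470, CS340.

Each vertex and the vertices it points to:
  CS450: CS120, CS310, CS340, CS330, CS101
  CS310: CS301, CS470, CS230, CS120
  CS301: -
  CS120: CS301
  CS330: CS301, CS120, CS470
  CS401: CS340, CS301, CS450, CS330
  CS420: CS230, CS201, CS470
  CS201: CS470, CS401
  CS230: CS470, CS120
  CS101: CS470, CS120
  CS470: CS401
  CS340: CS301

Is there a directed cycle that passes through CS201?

No

CS201 lies on a cycle iff there is a path from CS201 back to itself.
Exploring from CS201, it never reaches itself; equivalently, its strongly connected component is a singleton.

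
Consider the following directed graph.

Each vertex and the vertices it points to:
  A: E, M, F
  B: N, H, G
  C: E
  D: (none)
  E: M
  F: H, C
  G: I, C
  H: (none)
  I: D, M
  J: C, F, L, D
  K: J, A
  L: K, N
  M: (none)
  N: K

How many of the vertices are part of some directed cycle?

A vertex is on a directed cycle iff it belongs to a strongly connected component of size ≥ 2 (or has a self-loop).
The vertices on cycles are {J, K, L, N} — 4 in total.

4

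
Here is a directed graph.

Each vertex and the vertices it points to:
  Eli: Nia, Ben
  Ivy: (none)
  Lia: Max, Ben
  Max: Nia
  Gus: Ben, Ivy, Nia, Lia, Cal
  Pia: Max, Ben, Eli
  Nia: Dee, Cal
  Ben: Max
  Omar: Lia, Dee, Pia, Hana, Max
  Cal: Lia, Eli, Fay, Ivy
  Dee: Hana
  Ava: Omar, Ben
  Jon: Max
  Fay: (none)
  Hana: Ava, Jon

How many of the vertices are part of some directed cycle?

12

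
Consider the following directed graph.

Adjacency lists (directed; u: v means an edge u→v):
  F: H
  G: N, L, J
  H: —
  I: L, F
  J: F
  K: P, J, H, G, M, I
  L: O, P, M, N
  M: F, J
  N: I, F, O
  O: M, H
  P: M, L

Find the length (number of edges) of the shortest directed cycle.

2

For each vertex v, BFS finds the shortest path from v back to v.
The shortest such closed walk is P → L → P, length 2.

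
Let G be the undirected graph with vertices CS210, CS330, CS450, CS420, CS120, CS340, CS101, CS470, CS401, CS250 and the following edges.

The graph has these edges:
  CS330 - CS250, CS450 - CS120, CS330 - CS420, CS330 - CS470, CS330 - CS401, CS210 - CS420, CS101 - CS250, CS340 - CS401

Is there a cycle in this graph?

DFS, tracking each vertex's parent; an edge to a visited non-parent vertex closes a cycle.
Start from CS250:
visit CS250 (parent –)
  visit CS101 (parent CS250)
    CS101–CS250: parent, skip
  visit CS330 (parent CS250)
    visit CS470 (parent CS330)
      CS470–CS330: parent, skip
    visit CS401 (parent CS330)
      CS401–CS330: parent, skip
      visit CS340 (parent CS401)
        CS340–CS401: parent, skip
    CS330–CS250: parent, skip
    visit CS420 (parent CS330)
      CS420–CS330: parent, skip
      visit CS210 (parent CS420)
        CS210–CS420: parent, skip
visit CS450 (parent –)
  visit CS120 (parent CS450)
    CS120–CS450: parent, skip
No non-parent visited neighbor found — the graph is a forest.

No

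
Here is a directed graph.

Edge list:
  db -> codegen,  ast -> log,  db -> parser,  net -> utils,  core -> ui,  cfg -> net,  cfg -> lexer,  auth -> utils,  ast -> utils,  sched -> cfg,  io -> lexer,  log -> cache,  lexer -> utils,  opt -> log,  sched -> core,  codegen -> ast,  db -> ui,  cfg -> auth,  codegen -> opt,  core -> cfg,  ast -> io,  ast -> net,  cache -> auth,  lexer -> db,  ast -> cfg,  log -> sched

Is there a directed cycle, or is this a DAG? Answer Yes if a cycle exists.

Yes

DFS with white/gray/black marking, starting from cache:
cache gray
  auth gray
    utils gray
    utils black
  auth black
cache black
lexer gray
  lexer→utils: utils black — skip
  db gray
    codegen gray
      opt gray
        log gray
          log→cache: cache black — skip
          sched gray
            cfg gray
              net gray
                net→utils: utils black — skip
              net black
              cfg→auth: auth black — skip
              cfg→lexer: lexer is gray → back edge
Back edge found, so a cycle exists: lexer → db → codegen → opt → log → sched → cfg → lexer.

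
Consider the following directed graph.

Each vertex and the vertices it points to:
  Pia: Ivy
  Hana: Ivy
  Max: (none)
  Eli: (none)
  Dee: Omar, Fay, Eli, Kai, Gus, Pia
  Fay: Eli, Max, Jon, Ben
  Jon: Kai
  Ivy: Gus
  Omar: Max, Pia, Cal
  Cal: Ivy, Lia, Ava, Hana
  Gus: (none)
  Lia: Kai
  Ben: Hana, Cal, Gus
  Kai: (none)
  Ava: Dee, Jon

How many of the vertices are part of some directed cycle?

6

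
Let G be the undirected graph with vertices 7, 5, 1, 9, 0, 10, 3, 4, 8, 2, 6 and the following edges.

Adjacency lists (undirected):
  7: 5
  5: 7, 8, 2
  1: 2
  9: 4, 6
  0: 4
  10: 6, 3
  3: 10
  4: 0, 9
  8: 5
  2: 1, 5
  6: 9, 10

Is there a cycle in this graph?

No

DFS, tracking each vertex's parent; an edge to a visited non-parent vertex closes a cycle.
Start from 4:
visit 4 (parent –)
  visit 0 (parent 4)
    0–4: parent, skip
  visit 9 (parent 4)
    9–4: parent, skip
    visit 6 (parent 9)
      6–9: parent, skip
      visit 10 (parent 6)
        10–6: parent, skip
        visit 3 (parent 10)
          3–10: parent, skip
visit 7 (parent –)
  visit 5 (parent 7)
    5–7: parent, skip
    visit 8 (parent 5)
      8–5: parent, skip
    visit 2 (parent 5)
      visit 1 (parent 2)
        1–2: parent, skip
      2–5: parent, skip
No non-parent visited neighbor found — the graph is a forest.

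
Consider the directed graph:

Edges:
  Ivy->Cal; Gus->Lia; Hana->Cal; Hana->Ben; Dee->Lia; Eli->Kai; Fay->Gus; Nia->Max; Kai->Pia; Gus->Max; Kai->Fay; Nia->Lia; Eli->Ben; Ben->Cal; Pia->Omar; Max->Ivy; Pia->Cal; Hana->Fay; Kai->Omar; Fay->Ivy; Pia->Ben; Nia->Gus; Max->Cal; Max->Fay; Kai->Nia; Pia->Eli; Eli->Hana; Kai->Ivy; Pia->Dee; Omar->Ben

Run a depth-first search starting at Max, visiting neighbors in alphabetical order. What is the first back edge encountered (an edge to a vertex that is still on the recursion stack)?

Gus→Max

DFS from Max (visiting neighbors in alphabetical order); mark gray on enter, black on exit:
Max gray
  Cal gray
  Cal black
  Fay gray
    Gus gray
      Lia gray
      Lia black
      Gus→Max: Max is gray → back edge
First back edge: Gus → Max.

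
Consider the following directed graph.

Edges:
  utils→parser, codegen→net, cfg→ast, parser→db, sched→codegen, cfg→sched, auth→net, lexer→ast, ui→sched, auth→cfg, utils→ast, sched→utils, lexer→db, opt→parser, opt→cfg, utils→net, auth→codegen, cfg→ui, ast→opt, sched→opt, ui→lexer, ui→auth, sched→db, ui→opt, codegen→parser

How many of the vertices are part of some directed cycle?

8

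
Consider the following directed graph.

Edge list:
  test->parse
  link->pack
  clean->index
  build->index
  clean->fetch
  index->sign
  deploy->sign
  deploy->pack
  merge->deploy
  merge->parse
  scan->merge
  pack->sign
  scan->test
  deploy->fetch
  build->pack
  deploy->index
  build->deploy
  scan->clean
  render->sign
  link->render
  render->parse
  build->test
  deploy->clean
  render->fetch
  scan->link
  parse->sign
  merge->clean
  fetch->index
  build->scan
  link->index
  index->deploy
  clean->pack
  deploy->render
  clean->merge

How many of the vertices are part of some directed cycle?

6

A vertex is on a directed cycle iff it belongs to a strongly connected component of size ≥ 2 (or has a self-loop).
The vertices on cycles are {clean, fetch, index, merge, deploy, render} — 6 in total.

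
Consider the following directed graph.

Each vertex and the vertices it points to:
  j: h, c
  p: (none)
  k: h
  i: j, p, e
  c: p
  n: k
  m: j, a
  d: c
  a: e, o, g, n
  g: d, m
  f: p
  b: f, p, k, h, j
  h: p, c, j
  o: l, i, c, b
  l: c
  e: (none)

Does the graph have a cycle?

Yes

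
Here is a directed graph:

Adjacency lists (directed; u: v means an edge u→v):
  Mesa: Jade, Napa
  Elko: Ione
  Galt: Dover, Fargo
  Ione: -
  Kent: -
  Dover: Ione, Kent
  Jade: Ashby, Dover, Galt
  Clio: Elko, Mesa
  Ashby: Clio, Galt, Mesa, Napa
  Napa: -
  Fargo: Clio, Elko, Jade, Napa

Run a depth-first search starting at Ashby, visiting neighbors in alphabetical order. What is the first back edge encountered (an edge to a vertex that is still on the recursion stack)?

DFS from Ashby (visiting neighbors in alphabetical order); mark gray on enter, black on exit:
Ashby gray
  Clio gray
    Elko gray
      Ione gray
      Ione black
    Elko black
    Mesa gray
      Jade gray
        Jade→Ashby: Ashby is gray → back edge
First back edge: Jade → Ashby.

Jade→Ashby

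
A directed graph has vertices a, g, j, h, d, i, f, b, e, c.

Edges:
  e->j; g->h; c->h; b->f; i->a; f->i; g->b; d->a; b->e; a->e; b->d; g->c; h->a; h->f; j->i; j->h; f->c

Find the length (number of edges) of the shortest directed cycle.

3

For each vertex v, BFS finds the shortest path from v back to v.
The shortest such closed walk is h → f → c → h, length 3.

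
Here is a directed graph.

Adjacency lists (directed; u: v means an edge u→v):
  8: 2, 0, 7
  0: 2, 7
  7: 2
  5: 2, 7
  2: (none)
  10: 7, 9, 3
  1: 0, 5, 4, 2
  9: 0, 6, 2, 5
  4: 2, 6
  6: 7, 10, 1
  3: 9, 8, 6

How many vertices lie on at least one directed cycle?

A vertex is on a directed cycle iff it belongs to a strongly connected component of size ≥ 2 (or has a self-loop).
The vertices on cycles are {1, 3, 4, 6, 9, 10} — 6 in total.

6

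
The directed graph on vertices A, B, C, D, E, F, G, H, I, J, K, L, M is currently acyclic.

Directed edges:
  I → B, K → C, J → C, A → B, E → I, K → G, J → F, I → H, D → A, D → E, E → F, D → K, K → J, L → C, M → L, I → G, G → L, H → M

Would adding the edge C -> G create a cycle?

Adding C→G creates a cycle iff G can already reach C.
Path from G: G → L → C.
So G → … → C → G is a cycle.

Yes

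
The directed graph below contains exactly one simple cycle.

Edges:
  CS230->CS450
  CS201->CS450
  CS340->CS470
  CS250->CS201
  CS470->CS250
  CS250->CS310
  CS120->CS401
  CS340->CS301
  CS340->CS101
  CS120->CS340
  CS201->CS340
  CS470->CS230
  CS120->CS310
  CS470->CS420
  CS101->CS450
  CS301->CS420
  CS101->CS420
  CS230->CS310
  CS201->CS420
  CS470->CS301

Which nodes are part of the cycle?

DFS with gray/black marking from CS340:
CS340 gray
  CS470 gray
    CS301 gray
      CS420 gray
      CS420 black
    CS301 black
    CS250 gray
      CS201 gray
        CS201→CS420: CS420 black — skip
        CS450 gray
        CS450 black
        CS201→CS340: CS340 is gray → back edge
Back edge closes the cycle CS340 → CS470 → CS250 → CS201 → CS340; its vertices are {CS201, CS250, CS340, CS470}.

CS201, CS250, CS340, CS470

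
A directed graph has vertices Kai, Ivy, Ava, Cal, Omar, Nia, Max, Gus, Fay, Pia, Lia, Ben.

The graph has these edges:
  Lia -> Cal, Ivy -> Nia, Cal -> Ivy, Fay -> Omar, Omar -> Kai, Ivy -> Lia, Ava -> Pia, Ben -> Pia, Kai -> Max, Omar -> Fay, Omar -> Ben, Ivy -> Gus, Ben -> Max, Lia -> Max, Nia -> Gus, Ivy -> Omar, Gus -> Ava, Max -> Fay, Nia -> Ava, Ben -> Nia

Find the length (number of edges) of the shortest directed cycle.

For each vertex v, BFS finds the shortest path from v back to v.
The shortest such closed walk is Omar → Fay → Omar, length 2.

2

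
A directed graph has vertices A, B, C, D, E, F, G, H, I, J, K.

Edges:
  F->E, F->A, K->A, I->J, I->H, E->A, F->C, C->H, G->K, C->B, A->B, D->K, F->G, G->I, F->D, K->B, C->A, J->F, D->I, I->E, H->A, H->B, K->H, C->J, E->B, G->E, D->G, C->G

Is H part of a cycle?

H lies on a cycle iff there is a path from H back to itself.
Exploring from H, it never reaches itself; equivalently, its strongly connected component is a singleton.

No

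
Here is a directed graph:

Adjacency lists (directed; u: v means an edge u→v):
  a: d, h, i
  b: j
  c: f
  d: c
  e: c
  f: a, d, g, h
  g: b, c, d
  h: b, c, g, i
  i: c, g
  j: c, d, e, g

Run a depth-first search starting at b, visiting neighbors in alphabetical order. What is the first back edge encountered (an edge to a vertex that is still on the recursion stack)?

d->c

DFS from b (visiting neighbors in alphabetical order); mark gray on enter, black on exit:
b gray
  j gray
    c gray
      f gray
        a gray
          d gray
            d→c: c is gray → back edge
First back edge: d → c.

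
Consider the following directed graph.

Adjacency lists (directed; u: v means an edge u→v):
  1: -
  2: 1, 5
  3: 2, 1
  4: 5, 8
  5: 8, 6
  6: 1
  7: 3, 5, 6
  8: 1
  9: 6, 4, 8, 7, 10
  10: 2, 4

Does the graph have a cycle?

No

DFS with white/gray/black marking, starting from 9:
9 gray
  6 gray
    1 gray
    1 black
  6 black
  4 gray
    5 gray
      8 gray
        8→1: 1 black — skip
      8 black
      5→6: 6 black — skip
    5 black
    4→8: 8 black — skip
  4 black
  9→8: 8 black — skip
  7 gray
    3 gray
      2 gray
        2→1: 1 black — skip
        2→5: 5 black — skip
      2 black
      3→1: 1 black — skip
    3 black
    7→5: 5 black — skip
    7→6: 6 black — skip
  7 black
  10 gray
    10→2: 2 black — skip
    10→4: 4 black — skip
  10 black
9 black
Every edge goes to a white or black vertex — no back edge, so the graph is acyclic.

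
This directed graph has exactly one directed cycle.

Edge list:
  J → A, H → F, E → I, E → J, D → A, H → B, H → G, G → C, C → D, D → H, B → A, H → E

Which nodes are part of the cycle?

C, D, G, H

DFS with gray/black marking from H:
H gray
  G gray
    C gray
      D gray
        A gray
        A black
        D→H: H is gray → back edge
Back edge closes the cycle H → G → C → D → H; its vertices are {C, D, G, H}.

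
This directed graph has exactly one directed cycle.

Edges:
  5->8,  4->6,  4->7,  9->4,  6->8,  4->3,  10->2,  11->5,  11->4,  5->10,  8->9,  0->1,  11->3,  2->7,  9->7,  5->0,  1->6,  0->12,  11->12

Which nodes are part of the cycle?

4, 6, 8, 9

DFS with gray/black marking from 8:
8 gray
  9 gray
    4 gray
      7 gray
      7 black
      6 gray
        6→8: 8 is gray → back edge
Back edge closes the cycle 8 → 9 → 4 → 6 → 8; its vertices are {4, 6, 8, 9}.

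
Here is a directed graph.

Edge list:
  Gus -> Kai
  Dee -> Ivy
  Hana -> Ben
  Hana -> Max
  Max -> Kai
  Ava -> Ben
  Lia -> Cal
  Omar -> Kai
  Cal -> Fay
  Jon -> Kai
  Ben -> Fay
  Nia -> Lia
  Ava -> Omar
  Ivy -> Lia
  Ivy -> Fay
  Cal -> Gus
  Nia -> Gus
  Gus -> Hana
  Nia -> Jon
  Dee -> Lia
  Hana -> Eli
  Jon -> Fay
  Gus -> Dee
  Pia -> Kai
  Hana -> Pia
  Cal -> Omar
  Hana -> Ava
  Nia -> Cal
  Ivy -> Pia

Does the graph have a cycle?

DFS with white/gray/black marking, starting from Hana:
Hana gray
  Ben gray
    Fay gray
    Fay black
  Ben black
  Ava gray
    Ava→Ben: Ben black — skip
    Omar gray
      Kai gray
      Kai black
    Omar black
  Ava black
  Pia gray
    Pia→Kai: Kai black — skip
  Pia black
  Max gray
    Max→Kai: Kai black — skip
  Max black
  Eli gray
  Eli black
Hana black
Jon gray
  Jon→Fay: Fay black — skip
  Jon→Kai: Kai black — skip
Jon black
Ivy gray
  Ivy→Fay: Fay black — skip
  Lia gray
    Cal gray
      Cal→Fay: Fay black — skip
      Gus gray
        Gus→Kai: Kai black — skip
        Dee gray
          Dee→Lia: Lia is gray → back edge
Back edge found, so a cycle exists: Lia → Cal → Gus → Dee → Lia.

Yes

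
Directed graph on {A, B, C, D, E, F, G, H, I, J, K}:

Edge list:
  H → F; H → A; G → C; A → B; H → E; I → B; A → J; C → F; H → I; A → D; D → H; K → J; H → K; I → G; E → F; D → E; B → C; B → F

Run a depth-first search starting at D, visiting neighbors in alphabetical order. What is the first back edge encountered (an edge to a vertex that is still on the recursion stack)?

DFS from D (visiting neighbors in alphabetical order); mark gray on enter, black on exit:
D gray
  E gray
    F gray
    F black
  E black
  H gray
    A gray
      B gray
        C gray
          C→F: F black — skip
        C black
        B→F: F black — skip
      B black
      A→D: D is gray → back edge
First back edge: A → D.

A→D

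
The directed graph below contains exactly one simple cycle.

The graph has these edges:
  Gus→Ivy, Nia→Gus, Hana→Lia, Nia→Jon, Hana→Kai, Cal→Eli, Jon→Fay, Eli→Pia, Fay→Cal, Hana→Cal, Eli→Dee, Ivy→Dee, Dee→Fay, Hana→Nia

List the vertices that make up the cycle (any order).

DFS with gray/black marking from Cal:
Cal gray
  Eli gray
    Pia gray
    Pia black
    Dee gray
      Fay gray
        Fay→Cal: Cal is gray → back edge
Back edge closes the cycle Cal → Eli → Dee → Fay → Cal; its vertices are {Cal, Dee, Eli, Fay}.

Cal, Dee, Eli, Fay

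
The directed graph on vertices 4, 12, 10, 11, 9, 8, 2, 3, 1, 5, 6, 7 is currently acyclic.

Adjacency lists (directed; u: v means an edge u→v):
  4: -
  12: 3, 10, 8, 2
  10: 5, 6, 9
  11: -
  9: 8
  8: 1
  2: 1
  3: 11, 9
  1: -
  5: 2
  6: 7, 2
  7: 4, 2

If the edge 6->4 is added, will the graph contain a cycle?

Adding 6→4 creates a cycle iff 4 can already reach 6.
Explore from 4: no path reaches 6. The graph stays acyclic.

No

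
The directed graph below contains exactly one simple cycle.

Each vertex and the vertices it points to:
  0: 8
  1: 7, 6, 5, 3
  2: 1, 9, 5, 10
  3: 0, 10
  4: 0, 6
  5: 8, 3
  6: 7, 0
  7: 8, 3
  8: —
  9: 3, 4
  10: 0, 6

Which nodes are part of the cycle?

3, 6, 7, 10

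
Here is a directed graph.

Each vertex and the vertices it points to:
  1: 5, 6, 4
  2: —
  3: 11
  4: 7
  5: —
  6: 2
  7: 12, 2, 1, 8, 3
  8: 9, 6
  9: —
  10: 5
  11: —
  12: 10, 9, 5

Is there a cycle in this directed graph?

DFS with white/gray/black marking, starting from 10:
10 gray
  5 gray
  5 black
10 black
1 gray
  1→5: 5 black — skip
  6 gray
    2 gray
    2 black
  6 black
  4 gray
    7 gray
      12 gray
        12→10: 10 black — skip
        9 gray
        9 black
        12→5: 5 black — skip
      12 black
      7→2: 2 black — skip
      7→1: 1 is gray → back edge
Back edge found, so a cycle exists: 1 → 4 → 7 → 1.

Yes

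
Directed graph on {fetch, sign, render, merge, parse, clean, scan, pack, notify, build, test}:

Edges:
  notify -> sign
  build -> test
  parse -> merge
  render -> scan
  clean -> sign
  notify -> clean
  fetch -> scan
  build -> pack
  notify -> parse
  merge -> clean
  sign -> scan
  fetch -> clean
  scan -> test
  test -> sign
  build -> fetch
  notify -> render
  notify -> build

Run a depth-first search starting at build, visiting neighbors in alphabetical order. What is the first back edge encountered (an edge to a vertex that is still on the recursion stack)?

DFS from build (visiting neighbors in alphabetical order); mark gray on enter, black on exit:
build gray
  fetch gray
    clean gray
      sign gray
        scan gray
          test gray
            test→sign: sign is gray → back edge
First back edge: test → sign.

test→sign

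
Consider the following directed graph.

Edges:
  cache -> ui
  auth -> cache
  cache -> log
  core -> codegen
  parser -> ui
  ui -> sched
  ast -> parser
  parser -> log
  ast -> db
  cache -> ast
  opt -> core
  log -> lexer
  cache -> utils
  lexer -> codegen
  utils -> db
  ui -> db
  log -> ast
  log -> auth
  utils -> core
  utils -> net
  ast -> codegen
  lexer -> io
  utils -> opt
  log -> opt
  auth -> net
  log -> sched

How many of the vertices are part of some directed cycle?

5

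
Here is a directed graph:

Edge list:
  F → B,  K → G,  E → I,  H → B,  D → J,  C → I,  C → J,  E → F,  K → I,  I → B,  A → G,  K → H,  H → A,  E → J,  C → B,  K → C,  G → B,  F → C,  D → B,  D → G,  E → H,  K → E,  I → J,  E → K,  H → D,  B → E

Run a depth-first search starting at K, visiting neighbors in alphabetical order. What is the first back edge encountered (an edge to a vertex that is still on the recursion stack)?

F->B

DFS from K (visiting neighbors in alphabetical order); mark gray on enter, black on exit:
K gray
  C gray
    B gray
      E gray
        F gray
          F→B: B is gray → back edge
First back edge: F → B.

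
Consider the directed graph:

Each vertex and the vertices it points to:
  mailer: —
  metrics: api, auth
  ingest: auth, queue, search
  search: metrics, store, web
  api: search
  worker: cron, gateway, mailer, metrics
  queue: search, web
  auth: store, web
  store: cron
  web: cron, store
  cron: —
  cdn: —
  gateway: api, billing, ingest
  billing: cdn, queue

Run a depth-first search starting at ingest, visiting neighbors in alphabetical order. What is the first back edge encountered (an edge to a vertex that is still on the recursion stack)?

DFS from ingest (visiting neighbors in alphabetical order); mark gray on enter, black on exit:
ingest gray
  auth gray
    store gray
      cron gray
      cron black
    store black
    web gray
      web→cron: cron black — skip
      web→store: store black — skip
    web black
  auth black
  queue gray
    search gray
      metrics gray
        api gray
          api→search: search is gray → back edge
First back edge: api → search.

api->search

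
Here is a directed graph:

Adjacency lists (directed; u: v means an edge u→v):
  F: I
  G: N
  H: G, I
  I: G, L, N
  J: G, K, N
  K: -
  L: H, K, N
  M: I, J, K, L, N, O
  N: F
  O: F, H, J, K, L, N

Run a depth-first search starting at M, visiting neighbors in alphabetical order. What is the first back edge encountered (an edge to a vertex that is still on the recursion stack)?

F→I

DFS from M (visiting neighbors in alphabetical order); mark gray on enter, black on exit:
M gray
  I gray
    G gray
      N gray
        F gray
          F→I: I is gray → back edge
First back edge: F → I.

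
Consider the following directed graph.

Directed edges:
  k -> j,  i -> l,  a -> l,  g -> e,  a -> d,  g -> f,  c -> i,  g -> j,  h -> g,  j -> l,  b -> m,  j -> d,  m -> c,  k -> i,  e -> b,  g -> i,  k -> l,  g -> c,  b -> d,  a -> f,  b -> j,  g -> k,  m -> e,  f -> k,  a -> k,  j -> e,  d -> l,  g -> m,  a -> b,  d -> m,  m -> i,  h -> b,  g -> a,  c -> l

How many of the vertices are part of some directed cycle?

5

A vertex is on a directed cycle iff it belongs to a strongly connected component of size ≥ 2 (or has a self-loop).
The vertices on cycles are {b, d, e, j, m} — 5 in total.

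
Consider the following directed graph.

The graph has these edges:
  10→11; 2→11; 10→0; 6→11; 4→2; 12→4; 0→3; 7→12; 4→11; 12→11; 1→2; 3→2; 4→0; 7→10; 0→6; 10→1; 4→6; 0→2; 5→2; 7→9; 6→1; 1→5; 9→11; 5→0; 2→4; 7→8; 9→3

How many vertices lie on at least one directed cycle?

A vertex is on a directed cycle iff it belongs to a strongly connected component of size ≥ 2 (or has a self-loop).
The vertices on cycles are {0, 1, 2, 3, 4, 5, 6} — 7 in total.

7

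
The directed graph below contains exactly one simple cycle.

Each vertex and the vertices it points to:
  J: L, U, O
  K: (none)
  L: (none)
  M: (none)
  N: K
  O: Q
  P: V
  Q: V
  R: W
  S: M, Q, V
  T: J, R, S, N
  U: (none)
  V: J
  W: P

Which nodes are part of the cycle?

J, O, Q, V

DFS with gray/black marking from J:
J gray
  L gray
  L black
  U gray
  U black
  O gray
    Q gray
      V gray
        V→J: J is gray → back edge
Back edge closes the cycle J → O → Q → V → J; its vertices are {J, O, Q, V}.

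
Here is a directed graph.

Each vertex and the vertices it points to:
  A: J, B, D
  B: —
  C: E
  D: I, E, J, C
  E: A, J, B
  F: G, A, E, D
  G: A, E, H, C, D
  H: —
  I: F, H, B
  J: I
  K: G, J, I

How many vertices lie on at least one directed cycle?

8

A vertex is on a directed cycle iff it belongs to a strongly connected component of size ≥ 2 (or has a self-loop).
The vertices on cycles are {A, C, D, E, F, G, I, J} — 8 in total.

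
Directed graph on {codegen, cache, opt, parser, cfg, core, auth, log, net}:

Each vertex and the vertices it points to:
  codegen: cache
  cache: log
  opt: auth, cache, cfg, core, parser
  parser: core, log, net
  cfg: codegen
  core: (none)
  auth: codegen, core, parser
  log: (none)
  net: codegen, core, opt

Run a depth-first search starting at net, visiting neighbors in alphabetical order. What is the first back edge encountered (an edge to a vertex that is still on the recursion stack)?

parser->net

DFS from net (visiting neighbors in alphabetical order); mark gray on enter, black on exit:
net gray
  codegen gray
    cache gray
      log gray
      log black
    cache black
  codegen black
  core gray
  core black
  opt gray
    auth gray
      auth→codegen: codegen black — skip
      auth→core: core black — skip
      parser gray
        parser→core: core black — skip
        parser→log: log black — skip
        parser→net: net is gray → back edge
First back edge: parser → net.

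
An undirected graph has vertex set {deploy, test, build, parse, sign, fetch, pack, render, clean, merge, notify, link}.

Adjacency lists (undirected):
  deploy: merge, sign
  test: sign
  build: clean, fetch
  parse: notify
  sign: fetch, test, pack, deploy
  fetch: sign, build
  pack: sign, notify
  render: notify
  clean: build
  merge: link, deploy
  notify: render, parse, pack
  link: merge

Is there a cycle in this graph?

DFS, tracking each vertex's parent; an edge to a visited non-parent vertex closes a cycle.
Start from build:
visit build (parent –)
  visit clean (parent build)
    clean–build: parent, skip
  visit fetch (parent build)
    visit sign (parent fetch)
      sign–fetch: parent, skip
      visit test (parent sign)
        test–sign: parent, skip
      visit pack (parent sign)
        pack–sign: parent, skip
        visit notify (parent pack)
          visit render (parent notify)
            render–notify: parent, skip
          visit parse (parent notify)
            parse–notify: parent, skip
          notify–pack: parent, skip
      visit deploy (parent sign)
        visit merge (parent deploy)
          visit link (parent merge)
            link–merge: parent, skip
          merge–deploy: parent, skip
        deploy–sign: parent, skip
    fetch–build: parent, skip
No non-parent visited neighbor found — the graph is a forest.

No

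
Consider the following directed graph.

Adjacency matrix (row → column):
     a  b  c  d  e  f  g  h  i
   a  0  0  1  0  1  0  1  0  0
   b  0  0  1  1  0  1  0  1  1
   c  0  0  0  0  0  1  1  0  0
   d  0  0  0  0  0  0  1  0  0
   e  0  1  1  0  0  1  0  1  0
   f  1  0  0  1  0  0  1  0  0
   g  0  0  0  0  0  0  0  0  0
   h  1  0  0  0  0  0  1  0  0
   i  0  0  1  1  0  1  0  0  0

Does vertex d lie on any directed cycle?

d lies on a cycle iff there is a path from d back to itself.
Exploring from d, it never reaches itself; equivalently, its strongly connected component is a singleton.

No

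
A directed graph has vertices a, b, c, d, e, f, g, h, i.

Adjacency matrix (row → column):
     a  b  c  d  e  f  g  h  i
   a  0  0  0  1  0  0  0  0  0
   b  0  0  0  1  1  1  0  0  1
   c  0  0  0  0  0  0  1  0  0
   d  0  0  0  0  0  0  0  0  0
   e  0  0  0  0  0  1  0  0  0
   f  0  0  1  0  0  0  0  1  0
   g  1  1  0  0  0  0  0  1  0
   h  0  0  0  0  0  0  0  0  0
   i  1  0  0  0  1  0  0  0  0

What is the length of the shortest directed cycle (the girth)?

4

For each vertex v, BFS finds the shortest path from v back to v.
The shortest such closed walk is b → f → c → g → b, length 4.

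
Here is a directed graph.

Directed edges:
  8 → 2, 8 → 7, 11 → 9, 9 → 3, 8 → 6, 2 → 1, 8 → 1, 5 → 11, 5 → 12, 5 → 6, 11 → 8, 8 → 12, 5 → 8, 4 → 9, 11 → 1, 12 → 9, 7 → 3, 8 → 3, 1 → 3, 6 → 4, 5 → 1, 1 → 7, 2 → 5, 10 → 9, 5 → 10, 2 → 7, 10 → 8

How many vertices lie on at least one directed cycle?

A vertex is on a directed cycle iff it belongs to a strongly connected component of size ≥ 2 (or has a self-loop).
The vertices on cycles are {2, 5, 8, 10, 11} — 5 in total.

5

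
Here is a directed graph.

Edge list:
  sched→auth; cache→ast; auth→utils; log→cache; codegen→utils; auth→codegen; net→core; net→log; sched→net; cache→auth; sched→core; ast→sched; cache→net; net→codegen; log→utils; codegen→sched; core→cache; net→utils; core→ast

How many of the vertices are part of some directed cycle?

8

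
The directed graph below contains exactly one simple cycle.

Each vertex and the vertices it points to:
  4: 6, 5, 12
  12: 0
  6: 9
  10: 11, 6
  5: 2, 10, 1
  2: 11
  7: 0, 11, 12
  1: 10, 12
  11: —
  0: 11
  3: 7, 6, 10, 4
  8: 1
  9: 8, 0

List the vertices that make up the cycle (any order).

1, 6, 8, 9, 10

DFS with gray/black marking from 6:
6 gray
  9 gray
    8 gray
      1 gray
        10 gray
          11 gray
          11 black
          10→6: 6 is gray → back edge
Back edge closes the cycle 6 → 9 → 8 → 1 → 10 → 6; its vertices are {1, 6, 8, 9, 10}.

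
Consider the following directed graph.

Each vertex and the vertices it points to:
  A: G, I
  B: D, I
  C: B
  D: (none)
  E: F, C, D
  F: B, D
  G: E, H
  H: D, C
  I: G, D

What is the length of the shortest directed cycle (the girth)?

5

For each vertex v, BFS finds the shortest path from v back to v.
The shortest such closed walk is G → H → C → B → I → G, length 5.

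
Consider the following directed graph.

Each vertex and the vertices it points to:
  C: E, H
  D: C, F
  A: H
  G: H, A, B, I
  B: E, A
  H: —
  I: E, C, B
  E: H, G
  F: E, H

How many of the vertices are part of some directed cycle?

A vertex is on a directed cycle iff it belongs to a strongly connected component of size ≥ 2 (or has a self-loop).
The vertices on cycles are {B, C, E, G, I} — 5 in total.

5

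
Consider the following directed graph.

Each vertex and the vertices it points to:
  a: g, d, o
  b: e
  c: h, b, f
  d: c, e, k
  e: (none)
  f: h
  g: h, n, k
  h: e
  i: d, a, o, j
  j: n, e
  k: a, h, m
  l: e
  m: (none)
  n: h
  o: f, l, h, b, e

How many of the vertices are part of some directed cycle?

A vertex is on a directed cycle iff it belongs to a strongly connected component of size ≥ 2 (or has a self-loop).
The vertices on cycles are {a, d, g, k} — 4 in total.

4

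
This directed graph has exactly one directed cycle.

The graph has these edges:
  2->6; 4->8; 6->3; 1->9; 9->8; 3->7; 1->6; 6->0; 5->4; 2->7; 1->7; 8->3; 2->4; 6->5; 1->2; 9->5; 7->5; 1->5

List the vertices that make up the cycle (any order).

DFS with gray/black marking from 4:
4 gray
  8 gray
    3 gray
      7 gray
        5 gray
          5→4: 4 is gray → back edge
Back edge closes the cycle 4 → 8 → 3 → 7 → 5 → 4; its vertices are {3, 4, 5, 7, 8}.

3, 4, 5, 7, 8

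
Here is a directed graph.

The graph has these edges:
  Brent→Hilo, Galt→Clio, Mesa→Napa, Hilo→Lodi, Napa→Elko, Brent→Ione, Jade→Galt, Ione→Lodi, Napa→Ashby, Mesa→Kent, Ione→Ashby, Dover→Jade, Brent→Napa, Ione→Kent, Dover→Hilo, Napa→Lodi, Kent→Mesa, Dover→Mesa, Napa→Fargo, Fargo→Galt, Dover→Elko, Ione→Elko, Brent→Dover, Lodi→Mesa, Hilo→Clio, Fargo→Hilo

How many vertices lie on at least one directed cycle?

A vertex is on a directed cycle iff it belongs to a strongly connected component of size ≥ 2 (or has a self-loop).
The vertices on cycles are {Hilo, Kent, Lodi, Mesa, Napa, Fargo} — 6 in total.

6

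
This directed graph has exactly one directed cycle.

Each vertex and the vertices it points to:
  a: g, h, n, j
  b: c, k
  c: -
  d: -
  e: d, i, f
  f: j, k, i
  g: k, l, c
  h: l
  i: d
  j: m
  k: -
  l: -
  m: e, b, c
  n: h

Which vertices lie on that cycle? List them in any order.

DFS with gray/black marking from j:
j gray
  m gray
    e gray
      d gray
      d black
      i gray
        i→d: d black — skip
      i black
      f gray
        f→j: j is gray → back edge
Back edge closes the cycle j → m → e → f → j; its vertices are {e, f, j, m}.

e, f, j, m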